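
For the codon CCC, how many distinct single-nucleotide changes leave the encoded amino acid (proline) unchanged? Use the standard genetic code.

Position 1: none → 0 synonymous.
Position 2: none → 0 synonymous.
Position 3: CCU, CCA, CCG → 3 synonymous.
Total: 0 + 0 + 3 = 3.

3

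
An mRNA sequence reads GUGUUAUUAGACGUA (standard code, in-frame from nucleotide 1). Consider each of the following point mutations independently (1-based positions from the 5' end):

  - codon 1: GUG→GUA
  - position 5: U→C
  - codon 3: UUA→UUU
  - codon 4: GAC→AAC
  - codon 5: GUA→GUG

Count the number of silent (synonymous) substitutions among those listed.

Codon 1: GUG (Val) → GUA (Val) — synonymous.
Codon 2: UUA (Leu) → UCA (Ser) — missense.
Codon 3: UUA (Leu) → UUU (Phe) — missense.
Codon 4: GAC (Asp) → AAC (Asn) — missense.
Codon 5: GUA (Val) → GUG (Val) — synonymous.
Synonymous: 2 of 5.

2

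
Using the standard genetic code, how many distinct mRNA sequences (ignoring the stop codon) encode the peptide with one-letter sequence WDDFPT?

128

Trp: 1 codon.
Asp: 2 codons.
Asp: 2 codons.
Phe: 2 codons.
Pro: 4 codons.
Thr: 4 codons.
1 × 2 × 2 × 2 × 4 × 4 = 128.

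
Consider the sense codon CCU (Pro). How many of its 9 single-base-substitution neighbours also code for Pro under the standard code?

Position 1: none → 0 synonymous.
Position 2: none → 0 synonymous.
Position 3: CCC, CCA, CCG → 3 synonymous.
Total: 0 + 0 + 3 = 3.

3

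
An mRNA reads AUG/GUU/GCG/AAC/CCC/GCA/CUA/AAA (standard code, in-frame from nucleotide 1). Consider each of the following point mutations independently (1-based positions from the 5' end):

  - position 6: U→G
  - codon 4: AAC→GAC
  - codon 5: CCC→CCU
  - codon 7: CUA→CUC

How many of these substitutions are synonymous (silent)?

3

Codon 2: GUU (Val) → GUG (Val) — synonymous.
Codon 4: AAC (Asn) → GAC (Asp) — missense.
Codon 5: CCC (Pro) → CCU (Pro) — synonymous.
Codon 7: CUA (Leu) → CUC (Leu) — synonymous.
Synonymous: 3 of 4.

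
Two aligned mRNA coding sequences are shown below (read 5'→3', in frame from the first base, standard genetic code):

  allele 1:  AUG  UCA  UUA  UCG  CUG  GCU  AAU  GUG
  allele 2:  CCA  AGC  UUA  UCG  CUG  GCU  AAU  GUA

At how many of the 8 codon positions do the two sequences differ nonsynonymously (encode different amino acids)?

1

Codon 1: AUG Met / CCA Pro — nonsynonymous.
Codon 2: UCA Ser / AGC Ser — synonymous.
Codon 3: UUA Leu / UUA Leu — identical.
Codon 4: UCG Ser / UCG Ser — identical.
Codon 5: CUG Leu / CUG Leu — identical.
Codon 6: GCU Ala / GCU Ala — identical.
Codon 7: AAU Asn / AAU Asn — identical.
Codon 8: GUG Val / GUA Val — synonymous.
Nonsynonymous differences: 1.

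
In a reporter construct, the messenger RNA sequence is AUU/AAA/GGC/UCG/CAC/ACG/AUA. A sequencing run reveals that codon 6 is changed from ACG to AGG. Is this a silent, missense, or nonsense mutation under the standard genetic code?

Position 17 falls in codon 6: ACG → Thr.
After the substitution the codon is AGG → Arg.
Thr ≠ Arg, so this is a missense mutation.

missense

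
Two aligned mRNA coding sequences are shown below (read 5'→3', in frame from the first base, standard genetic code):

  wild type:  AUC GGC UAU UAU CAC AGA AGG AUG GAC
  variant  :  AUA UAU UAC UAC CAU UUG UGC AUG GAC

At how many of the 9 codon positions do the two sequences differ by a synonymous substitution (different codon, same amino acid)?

Codon 1: AUC Ile / AUA Ile — synonymous.
Codon 2: GGC Gly / UAU Tyr — nonsynonymous.
Codon 3: UAU Tyr / UAC Tyr — synonymous.
Codon 4: UAU Tyr / UAC Tyr — synonymous.
Codon 5: CAC His / CAU His — synonymous.
Codon 6: AGA Arg / UUG Leu — nonsynonymous.
Codon 7: AGG Arg / UGC Cys — nonsynonymous.
Codon 8: AUG Met / AUG Met — identical.
Codon 9: GAC Asp / GAC Asp — identical.
Synonymous differences: 4.

4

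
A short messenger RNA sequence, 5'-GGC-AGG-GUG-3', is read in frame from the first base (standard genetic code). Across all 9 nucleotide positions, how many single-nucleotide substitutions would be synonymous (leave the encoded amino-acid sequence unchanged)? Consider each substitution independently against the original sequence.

8

Codon 1 (GGC, Gly): 3 synonymous substitutions.
Codon 2 (AGG, Arg): 2 synonymous substitutions.
Codon 3 (GUG, Val): 3 synonymous substitutions.
Total: 3 + 2 + 3 = 8.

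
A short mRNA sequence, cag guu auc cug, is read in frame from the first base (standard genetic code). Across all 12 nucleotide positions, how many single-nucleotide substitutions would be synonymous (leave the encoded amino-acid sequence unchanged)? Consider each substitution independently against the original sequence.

10

Codon 1 (CAG, Gln): 1 synonymous substitution.
Codon 2 (GUU, Val): 3 synonymous substitutions.
Codon 3 (AUC, Ile): 2 synonymous substitutions.
Codon 4 (CUG, Leu): 4 synonymous substitutions.
Total: 1 + 3 + 2 + 4 = 10.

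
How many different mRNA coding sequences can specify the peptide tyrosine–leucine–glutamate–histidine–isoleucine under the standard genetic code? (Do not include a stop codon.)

Tyr: 2 codons.
Leu: 6 codons.
Glu: 2 codons.
His: 2 codons.
Ile: 3 codons.
2 × 6 × 2 × 2 × 3 = 144.

144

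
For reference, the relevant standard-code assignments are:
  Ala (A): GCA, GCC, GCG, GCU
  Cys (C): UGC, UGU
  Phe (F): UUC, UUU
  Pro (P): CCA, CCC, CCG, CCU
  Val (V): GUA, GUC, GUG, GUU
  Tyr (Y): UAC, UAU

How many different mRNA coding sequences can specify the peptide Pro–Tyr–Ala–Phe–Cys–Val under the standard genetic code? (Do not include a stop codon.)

512

Pro: 4 codons.
Tyr: 2 codons.
Ala: 4 codons.
Phe: 2 codons.
Cys: 2 codons.
Val: 4 codons.
4 × 2 × 4 × 2 × 2 × 4 = 512.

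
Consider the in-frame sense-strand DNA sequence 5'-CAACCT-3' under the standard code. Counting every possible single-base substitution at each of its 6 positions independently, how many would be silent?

4

Codon 1 (CAA, Gln): 1 synonymous substitution.
Codon 2 (CCT, Pro): 3 synonymous substitutions.
Total: 1 + 3 = 4.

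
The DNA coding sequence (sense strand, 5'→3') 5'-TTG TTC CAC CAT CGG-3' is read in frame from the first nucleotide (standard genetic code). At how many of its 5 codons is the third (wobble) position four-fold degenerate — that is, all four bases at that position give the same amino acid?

1

Codon 1 TTG (Leu): third position 2-fold.
Codon 2 TTC (Phe): third position 2-fold.
Codon 3 CAC (His): third position 2-fold.
Codon 4 CAT (His): third position 2-fold.
Codon 5 CGG (Arg): third position 4-fold.
Four-fold degenerate third positions: 1.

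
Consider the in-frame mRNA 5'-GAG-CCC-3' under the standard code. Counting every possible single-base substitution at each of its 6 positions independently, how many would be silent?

Codon 1 (GAG, Glu): 1 synonymous substitution.
Codon 2 (CCC, Pro): 3 synonymous substitutions.
Total: 1 + 3 = 4.

4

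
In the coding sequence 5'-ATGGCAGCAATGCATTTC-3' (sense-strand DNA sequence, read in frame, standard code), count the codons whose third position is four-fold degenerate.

Codon 1 ATG (Met): third position 1-fold.
Codon 2 GCA (Ala): third position 4-fold.
Codon 3 GCA (Ala): third position 4-fold.
Codon 4 ATG (Met): third position 1-fold.
Codon 5 CAT (His): third position 2-fold.
Codon 6 TTC (Phe): third position 2-fold.
Four-fold degenerate third positions: 2.

2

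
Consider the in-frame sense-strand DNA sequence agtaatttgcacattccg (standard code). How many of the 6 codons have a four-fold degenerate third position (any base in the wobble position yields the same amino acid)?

1

Codon 1 AGT (Ser): third position 2-fold.
Codon 2 AAT (Asn): third position 2-fold.
Codon 3 TTG (Leu): third position 2-fold.
Codon 4 CAC (His): third position 2-fold.
Codon 5 ATT (Ile): third position 3-fold.
Codon 6 CCG (Pro): third position 4-fold.
Four-fold degenerate third positions: 1.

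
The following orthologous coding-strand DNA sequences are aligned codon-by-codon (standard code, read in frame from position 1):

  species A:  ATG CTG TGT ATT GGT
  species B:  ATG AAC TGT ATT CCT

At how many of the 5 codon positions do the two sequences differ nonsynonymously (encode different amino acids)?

Codon 1: ATG Met / ATG Met — identical.
Codon 2: CTG Leu / AAC Asn — nonsynonymous.
Codon 3: TGT Cys / TGT Cys — identical.
Codon 4: ATT Ile / ATT Ile — identical.
Codon 5: GGT Gly / CCT Pro — nonsynonymous.
Nonsynonymous differences: 2.

2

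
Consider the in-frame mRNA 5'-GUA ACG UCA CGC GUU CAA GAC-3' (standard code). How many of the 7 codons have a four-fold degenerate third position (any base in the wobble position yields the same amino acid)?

5

Codon 1 GUA (Val): third position 4-fold.
Codon 2 ACG (Thr): third position 4-fold.
Codon 3 UCA (Ser): third position 4-fold.
Codon 4 CGC (Arg): third position 4-fold.
Codon 5 GUU (Val): third position 4-fold.
Codon 6 CAA (Gln): third position 2-fold.
Codon 7 GAC (Asp): third position 2-fold.
Four-fold degenerate third positions: 5.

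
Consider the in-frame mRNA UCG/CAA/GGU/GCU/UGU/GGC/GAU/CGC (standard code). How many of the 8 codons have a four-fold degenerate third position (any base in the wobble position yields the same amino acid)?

Codon 1 UCG (Ser): third position 4-fold.
Codon 2 CAA (Gln): third position 2-fold.
Codon 3 GGU (Gly): third position 4-fold.
Codon 4 GCU (Ala): third position 4-fold.
Codon 5 UGU (Cys): third position 2-fold.
Codon 6 GGC (Gly): third position 4-fold.
Codon 7 GAU (Asp): third position 2-fold.
Codon 8 CGC (Arg): third position 4-fold.
Four-fold degenerate third positions: 5.

5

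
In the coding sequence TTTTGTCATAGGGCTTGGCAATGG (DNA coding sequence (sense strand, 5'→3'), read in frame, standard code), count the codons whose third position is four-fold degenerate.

Codon 1 TTT (Phe): third position 2-fold.
Codon 2 TGT (Cys): third position 2-fold.
Codon 3 CAT (His): third position 2-fold.
Codon 4 AGG (Arg): third position 2-fold.
Codon 5 GCT (Ala): third position 4-fold.
Codon 6 TGG (Trp): third position 1-fold.
Codon 7 CAA (Gln): third position 2-fold.
Codon 8 TGG (Trp): third position 1-fold.
Four-fold degenerate third positions: 1.

1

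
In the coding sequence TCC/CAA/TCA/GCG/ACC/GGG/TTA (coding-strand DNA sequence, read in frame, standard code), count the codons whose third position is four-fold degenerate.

Codon 1 TCC (Ser): third position 4-fold.
Codon 2 CAA (Gln): third position 2-fold.
Codon 3 TCA (Ser): third position 4-fold.
Codon 4 GCG (Ala): third position 4-fold.
Codon 5 ACC (Thr): third position 4-fold.
Codon 6 GGG (Gly): third position 4-fold.
Codon 7 TTA (Leu): third position 2-fold.
Four-fold degenerate third positions: 5.

5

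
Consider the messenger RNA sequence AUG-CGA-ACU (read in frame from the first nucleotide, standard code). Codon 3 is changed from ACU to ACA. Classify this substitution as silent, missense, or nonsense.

Position 9 falls in codon 3: ACU → Thr.
After the substitution the codon is ACA → Thr.
Both encode Thr, so the change is synonymous.

silent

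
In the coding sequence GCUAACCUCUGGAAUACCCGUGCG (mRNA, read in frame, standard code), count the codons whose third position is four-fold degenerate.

Codon 1 GCU (Ala): third position 4-fold.
Codon 2 AAC (Asn): third position 2-fold.
Codon 3 CUC (Leu): third position 4-fold.
Codon 4 UGG (Trp): third position 1-fold.
Codon 5 AAU (Asn): third position 2-fold.
Codon 6 ACC (Thr): third position 4-fold.
Codon 7 CGU (Arg): third position 4-fold.
Codon 8 GCG (Ala): third position 4-fold.
Four-fold degenerate third positions: 5.

5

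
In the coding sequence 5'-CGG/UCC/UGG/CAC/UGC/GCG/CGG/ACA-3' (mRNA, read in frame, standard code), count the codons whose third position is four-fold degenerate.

Codon 1 CGG (Arg): third position 4-fold.
Codon 2 UCC (Ser): third position 4-fold.
Codon 3 UGG (Trp): third position 1-fold.
Codon 4 CAC (His): third position 2-fold.
Codon 5 UGC (Cys): third position 2-fold.
Codon 6 GCG (Ala): third position 4-fold.
Codon 7 CGG (Arg): third position 4-fold.
Codon 8 ACA (Thr): third position 4-fold.
Four-fold degenerate third positions: 5.

5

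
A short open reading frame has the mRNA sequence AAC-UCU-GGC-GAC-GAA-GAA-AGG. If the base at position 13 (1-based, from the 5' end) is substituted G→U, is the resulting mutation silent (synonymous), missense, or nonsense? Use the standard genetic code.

nonsense

Position 13 falls in codon 5: GAA → Glu.
After the substitution the codon is UAA → Stop.
The new codon is a stop codon, so this is a nonsense mutation.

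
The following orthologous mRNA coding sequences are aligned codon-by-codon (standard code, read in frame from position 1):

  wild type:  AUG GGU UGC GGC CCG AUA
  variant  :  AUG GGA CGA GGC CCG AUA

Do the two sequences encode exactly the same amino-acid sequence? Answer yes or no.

Codon 1: AUG Met / AUG Met — identical.
Codon 2: GGU Gly / GGA Gly — synonymous.
Codon 3: UGC Cys / CGA Arg — nonsynonymous.
Codon 4: GGC Gly / GGC Gly — identical.
Codon 5: CCG Pro / CCG Pro — identical.
Codon 6: AUA Ile / AUA Ile — identical.
Nonsynonymous differences: 1 → different protein.

no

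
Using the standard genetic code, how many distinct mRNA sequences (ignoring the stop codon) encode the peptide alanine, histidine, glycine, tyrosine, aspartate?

128

Ala: 4 codons.
His: 2 codons.
Gly: 4 codons.
Tyr: 2 codons.
Asp: 2 codons.
4 × 2 × 4 × 2 × 2 = 128.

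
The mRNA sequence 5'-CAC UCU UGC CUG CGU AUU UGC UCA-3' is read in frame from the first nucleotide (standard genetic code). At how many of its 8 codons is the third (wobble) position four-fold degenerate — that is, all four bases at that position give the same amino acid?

Codon 1 CAC (His): third position 2-fold.
Codon 2 UCU (Ser): third position 4-fold.
Codon 3 UGC (Cys): third position 2-fold.
Codon 4 CUG (Leu): third position 4-fold.
Codon 5 CGU (Arg): third position 4-fold.
Codon 6 AUU (Ile): third position 3-fold.
Codon 7 UGC (Cys): third position 2-fold.
Codon 8 UCA (Ser): third position 4-fold.
Four-fold degenerate third positions: 4.

4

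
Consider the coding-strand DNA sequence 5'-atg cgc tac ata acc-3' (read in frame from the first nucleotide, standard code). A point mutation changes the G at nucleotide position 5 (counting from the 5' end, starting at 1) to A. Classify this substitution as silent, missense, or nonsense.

missense

Position 5 falls in codon 2: CGC → Arg.
After the substitution the codon is CAC → His.
Arg ≠ His, so this is a missense mutation.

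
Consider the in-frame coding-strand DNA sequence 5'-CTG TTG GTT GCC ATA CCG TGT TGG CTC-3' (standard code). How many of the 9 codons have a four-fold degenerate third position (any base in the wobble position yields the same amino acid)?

5

Codon 1 CTG (Leu): third position 4-fold.
Codon 2 TTG (Leu): third position 2-fold.
Codon 3 GTT (Val): third position 4-fold.
Codon 4 GCC (Ala): third position 4-fold.
Codon 5 ATA (Ile): third position 3-fold.
Codon 6 CCG (Pro): third position 4-fold.
Codon 7 TGT (Cys): third position 2-fold.
Codon 8 TGG (Trp): third position 1-fold.
Codon 9 CTC (Leu): third position 4-fold.
Four-fold degenerate third positions: 5.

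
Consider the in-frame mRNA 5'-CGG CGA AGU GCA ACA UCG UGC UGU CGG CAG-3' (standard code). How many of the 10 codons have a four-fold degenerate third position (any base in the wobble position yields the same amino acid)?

Codon 1 CGG (Arg): third position 4-fold.
Codon 2 CGA (Arg): third position 4-fold.
Codon 3 AGU (Ser): third position 2-fold.
Codon 4 GCA (Ala): third position 4-fold.
Codon 5 ACA (Thr): third position 4-fold.
Codon 6 UCG (Ser): third position 4-fold.
Codon 7 UGC (Cys): third position 2-fold.
Codon 8 UGU (Cys): third position 2-fold.
Codon 9 CGG (Arg): third position 4-fold.
Codon 10 CAG (Gln): third position 2-fold.
Four-fold degenerate third positions: 6.

6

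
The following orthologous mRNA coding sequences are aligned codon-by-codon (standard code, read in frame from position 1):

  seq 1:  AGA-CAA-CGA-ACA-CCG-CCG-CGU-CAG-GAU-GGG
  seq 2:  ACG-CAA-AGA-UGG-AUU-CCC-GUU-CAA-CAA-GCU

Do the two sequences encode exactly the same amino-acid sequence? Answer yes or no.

no

Codon 1: AGA Arg / ACG Thr — nonsynonymous.
Codon 2: CAA Gln / CAA Gln — identical.
Codon 3: CGA Arg / AGA Arg — synonymous.
Codon 4: ACA Thr / UGG Trp — nonsynonymous.
Codon 5: CCG Pro / AUU Ile — nonsynonymous.
Codon 6: CCG Pro / CCC Pro — synonymous.
Codon 7: CGU Arg / GUU Val — nonsynonymous.
Codon 8: CAG Gln / CAA Gln — synonymous.
Codon 9: GAU Asp / CAA Gln — nonsynonymous.
Codon 10: GGG Gly / GCU Ala — nonsynonymous.
Nonsynonymous differences: 6 → different protein.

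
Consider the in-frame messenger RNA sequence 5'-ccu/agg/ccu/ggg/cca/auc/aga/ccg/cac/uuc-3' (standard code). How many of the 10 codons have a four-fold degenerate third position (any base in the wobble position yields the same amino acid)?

5

Codon 1 CCU (Pro): third position 4-fold.
Codon 2 AGG (Arg): third position 2-fold.
Codon 3 CCU (Pro): third position 4-fold.
Codon 4 GGG (Gly): third position 4-fold.
Codon 5 CCA (Pro): third position 4-fold.
Codon 6 AUC (Ile): third position 3-fold.
Codon 7 AGA (Arg): third position 2-fold.
Codon 8 CCG (Pro): third position 4-fold.
Codon 9 CAC (His): third position 2-fold.
Codon 10 UUC (Phe): third position 2-fold.
Four-fold degenerate third positions: 5.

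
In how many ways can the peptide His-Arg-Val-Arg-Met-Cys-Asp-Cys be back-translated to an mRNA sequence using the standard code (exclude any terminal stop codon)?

His: 2 codons.
Arg: 6 codons.
Val: 4 codons.
Arg: 6 codons.
Met: 1 codon.
Cys: 2 codons.
Asp: 2 codons.
Cys: 2 codons.
2 × 6 × 4 × 6 × 1 × 2 × 2 × 2 = 2304.

2304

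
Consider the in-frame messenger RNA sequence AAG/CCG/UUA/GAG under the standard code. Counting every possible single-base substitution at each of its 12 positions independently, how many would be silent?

7

Codon 1 (AAG, Lys): 1 synonymous substitution.
Codon 2 (CCG, Pro): 3 synonymous substitutions.
Codon 3 (UUA, Leu): 2 synonymous substitutions.
Codon 4 (GAG, Glu): 1 synonymous substitution.
Total: 1 + 3 + 2 + 1 = 7.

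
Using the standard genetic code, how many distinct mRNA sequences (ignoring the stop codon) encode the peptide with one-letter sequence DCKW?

Asp: 2 codons.
Cys: 2 codons.
Lys: 2 codons.
Trp: 1 codon.
2 × 2 × 2 × 1 = 8.

8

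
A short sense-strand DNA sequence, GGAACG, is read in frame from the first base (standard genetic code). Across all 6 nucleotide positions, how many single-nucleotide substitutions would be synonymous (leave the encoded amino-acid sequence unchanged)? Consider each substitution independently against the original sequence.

6

Codon 1 (GGA, Gly): 3 synonymous substitutions.
Codon 2 (ACG, Thr): 3 synonymous substitutions.
Total: 3 + 3 = 6.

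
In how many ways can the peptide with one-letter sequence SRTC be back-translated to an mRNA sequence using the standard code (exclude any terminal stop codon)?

Ser: 6 codons.
Arg: 6 codons.
Thr: 4 codons.
Cys: 2 codons.
6 × 6 × 4 × 2 = 288.

288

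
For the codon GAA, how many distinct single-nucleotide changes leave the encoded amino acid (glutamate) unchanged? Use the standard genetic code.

1

Position 1: none → 0 synonymous.
Position 2: none → 0 synonymous.
Position 3: GAG → 1 synonymous.
Total: 0 + 0 + 1 = 1.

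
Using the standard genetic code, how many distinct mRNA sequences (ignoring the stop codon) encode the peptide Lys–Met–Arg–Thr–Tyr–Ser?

576

Lys: 2 codons.
Met: 1 codon.
Arg: 6 codons.
Thr: 4 codons.
Tyr: 2 codons.
Ser: 6 codons.
2 × 1 × 6 × 4 × 2 × 6 = 576.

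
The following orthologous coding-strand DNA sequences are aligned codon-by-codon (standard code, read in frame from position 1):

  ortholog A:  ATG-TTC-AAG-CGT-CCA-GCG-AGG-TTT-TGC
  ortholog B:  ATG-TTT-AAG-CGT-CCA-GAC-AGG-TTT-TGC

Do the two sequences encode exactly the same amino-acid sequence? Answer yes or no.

Codon 1: ATG Met / ATG Met — identical.
Codon 2: TTC Phe / TTT Phe — synonymous.
Codon 3: AAG Lys / AAG Lys — identical.
Codon 4: CGT Arg / CGT Arg — identical.
Codon 5: CCA Pro / CCA Pro — identical.
Codon 6: GCG Ala / GAC Asp — nonsynonymous.
Codon 7: AGG Arg / AGG Arg — identical.
Codon 8: TTT Phe / TTT Phe — identical.
Codon 9: TGC Cys / TGC Cys — identical.
Nonsynonymous differences: 1 → different protein.

no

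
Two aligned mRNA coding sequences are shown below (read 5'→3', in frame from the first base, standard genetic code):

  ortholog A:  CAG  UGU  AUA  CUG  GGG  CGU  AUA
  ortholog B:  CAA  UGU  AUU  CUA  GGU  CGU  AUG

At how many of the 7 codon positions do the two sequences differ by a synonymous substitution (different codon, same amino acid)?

4

Codon 1: CAG Gln / CAA Gln — synonymous.
Codon 2: UGU Cys / UGU Cys — identical.
Codon 3: AUA Ile / AUU Ile — synonymous.
Codon 4: CUG Leu / CUA Leu — synonymous.
Codon 5: GGG Gly / GGU Gly — synonymous.
Codon 6: CGU Arg / CGU Arg — identical.
Codon 7: AUA Ile / AUG Met — nonsynonymous.
Synonymous differences: 4.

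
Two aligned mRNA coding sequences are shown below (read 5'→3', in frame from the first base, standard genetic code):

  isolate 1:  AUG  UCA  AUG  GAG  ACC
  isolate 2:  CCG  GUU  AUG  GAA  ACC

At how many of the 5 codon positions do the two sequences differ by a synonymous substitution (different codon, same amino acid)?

1

Codon 1: AUG Met / CCG Pro — nonsynonymous.
Codon 2: UCA Ser / GUU Val — nonsynonymous.
Codon 3: AUG Met / AUG Met — identical.
Codon 4: GAG Glu / GAA Glu — synonymous.
Codon 5: ACC Thr / ACC Thr — identical.
Synonymous differences: 1.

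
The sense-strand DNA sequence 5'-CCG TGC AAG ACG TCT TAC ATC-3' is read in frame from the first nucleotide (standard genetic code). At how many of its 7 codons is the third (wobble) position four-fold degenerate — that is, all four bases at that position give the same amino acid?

3

Codon 1 CCG (Pro): third position 4-fold.
Codon 2 TGC (Cys): third position 2-fold.
Codon 3 AAG (Lys): third position 2-fold.
Codon 4 ACG (Thr): third position 4-fold.
Codon 5 TCT (Ser): third position 4-fold.
Codon 6 TAC (Tyr): third position 2-fold.
Codon 7 ATC (Ile): third position 3-fold.
Four-fold degenerate third positions: 3.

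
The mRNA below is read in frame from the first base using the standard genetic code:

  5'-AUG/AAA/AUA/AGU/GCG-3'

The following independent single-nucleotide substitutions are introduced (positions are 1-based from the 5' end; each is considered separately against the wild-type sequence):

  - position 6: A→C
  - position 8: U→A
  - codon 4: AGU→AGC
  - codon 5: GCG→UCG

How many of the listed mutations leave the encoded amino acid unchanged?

1

Codon 2: AAA (Lys) → AAC (Asn) — missense.
Codon 3: AUA (Ile) → AAA (Lys) — missense.
Codon 4: AGU (Ser) → AGC (Ser) — synonymous.
Codon 5: GCG (Ala) → UCG (Ser) — missense.
Synonymous: 1 of 4.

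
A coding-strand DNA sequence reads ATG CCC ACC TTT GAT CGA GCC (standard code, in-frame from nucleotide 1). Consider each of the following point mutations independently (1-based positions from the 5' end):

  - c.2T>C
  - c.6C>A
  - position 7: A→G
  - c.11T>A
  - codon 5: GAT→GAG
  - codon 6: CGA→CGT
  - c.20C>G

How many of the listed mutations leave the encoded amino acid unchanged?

2

Codon 1: ATG (Met) → ACG (Thr) — missense.
Codon 2: CCC (Pro) → CCA (Pro) — synonymous.
Codon 3: ACC (Thr) → GCC (Ala) — missense.
Codon 4: TTT (Phe) → TAT (Tyr) — missense.
Codon 5: GAT (Asp) → GAG (Glu) — missense.
Codon 6: CGA (Arg) → CGT (Arg) — synonymous.
Codon 7: GCC (Ala) → GGC (Gly) — missense.
Synonymous: 2 of 7.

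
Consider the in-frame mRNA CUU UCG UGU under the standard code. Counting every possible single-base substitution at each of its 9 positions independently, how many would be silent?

7

Codon 1 (CUU, Leu): 3 synonymous substitutions.
Codon 2 (UCG, Ser): 3 synonymous substitutions.
Codon 3 (UGU, Cys): 1 synonymous substitution.
Total: 3 + 3 + 1 = 7.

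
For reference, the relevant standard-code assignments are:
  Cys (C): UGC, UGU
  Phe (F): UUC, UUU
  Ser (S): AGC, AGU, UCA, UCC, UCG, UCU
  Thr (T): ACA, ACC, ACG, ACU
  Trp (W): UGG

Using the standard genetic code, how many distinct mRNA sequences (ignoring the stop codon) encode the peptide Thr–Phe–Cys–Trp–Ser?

96

Thr: 4 codons.
Phe: 2 codons.
Cys: 2 codons.
Trp: 1 codon.
Ser: 6 codons.
4 × 2 × 2 × 1 × 6 = 96.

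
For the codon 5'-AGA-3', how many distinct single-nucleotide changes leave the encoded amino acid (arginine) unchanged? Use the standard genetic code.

Position 1: CGA → 1 synonymous.
Position 2: none → 0 synonymous.
Position 3: AGG → 1 synonymous.
Total: 1 + 0 + 1 = 2.

2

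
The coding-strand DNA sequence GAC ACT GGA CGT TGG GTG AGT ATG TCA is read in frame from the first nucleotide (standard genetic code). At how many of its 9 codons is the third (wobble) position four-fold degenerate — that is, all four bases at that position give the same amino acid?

Codon 1 GAC (Asp): third position 2-fold.
Codon 2 ACT (Thr): third position 4-fold.
Codon 3 GGA (Gly): third position 4-fold.
Codon 4 CGT (Arg): third position 4-fold.
Codon 5 TGG (Trp): third position 1-fold.
Codon 6 GTG (Val): third position 4-fold.
Codon 7 AGT (Ser): third position 2-fold.
Codon 8 ATG (Met): third position 1-fold.
Codon 9 TCA (Ser): third position 4-fold.
Four-fold degenerate third positions: 5.

5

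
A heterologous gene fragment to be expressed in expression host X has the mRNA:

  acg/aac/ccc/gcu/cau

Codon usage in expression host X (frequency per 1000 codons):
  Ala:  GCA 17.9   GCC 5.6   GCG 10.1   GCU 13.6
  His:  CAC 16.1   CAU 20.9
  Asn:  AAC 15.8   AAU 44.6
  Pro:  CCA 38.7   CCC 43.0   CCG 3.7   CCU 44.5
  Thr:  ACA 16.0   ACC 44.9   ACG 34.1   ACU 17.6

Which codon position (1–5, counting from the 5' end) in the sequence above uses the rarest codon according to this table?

4

Codon 1 ACG (Thr): 34.1 per 1000.
Codon 2 AAC (Asn): 15.8 per 1000.
Codon 3 CCC (Pro): 43.0 per 1000.
Codon 4 GCU (Ala): 13.6 per 1000.
Codon 5 CAU (His): 20.9 per 1000.
Lowest frequency is 13.6 at codon 4.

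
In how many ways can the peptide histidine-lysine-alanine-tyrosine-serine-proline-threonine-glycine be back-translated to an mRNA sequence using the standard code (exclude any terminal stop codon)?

His: 2 codons.
Lys: 2 codons.
Ala: 4 codons.
Tyr: 2 codons.
Ser: 6 codons.
Pro: 4 codons.
Thr: 4 codons.
Gly: 4 codons.
2 × 2 × 4 × 2 × 6 × 4 × 4 × 4 = 12288.

12288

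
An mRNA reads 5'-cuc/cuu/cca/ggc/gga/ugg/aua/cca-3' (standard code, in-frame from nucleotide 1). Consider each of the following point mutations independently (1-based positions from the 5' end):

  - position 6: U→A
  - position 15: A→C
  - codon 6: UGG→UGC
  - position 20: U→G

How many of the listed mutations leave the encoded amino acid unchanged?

2

Codon 2: CUU (Leu) → CUA (Leu) — synonymous.
Codon 5: GGA (Gly) → GGC (Gly) — synonymous.
Codon 6: UGG (Trp) → UGC (Cys) — missense.
Codon 7: AUA (Ile) → AGA (Arg) — missense.
Synonymous: 2 of 4.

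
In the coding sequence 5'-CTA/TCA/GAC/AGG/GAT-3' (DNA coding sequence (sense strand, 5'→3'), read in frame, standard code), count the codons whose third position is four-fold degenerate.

2

Codon 1 CTA (Leu): third position 4-fold.
Codon 2 TCA (Ser): third position 4-fold.
Codon 3 GAC (Asp): third position 2-fold.
Codon 4 AGG (Arg): third position 2-fold.
Codon 5 GAT (Asp): third position 2-fold.
Four-fold degenerate third positions: 2.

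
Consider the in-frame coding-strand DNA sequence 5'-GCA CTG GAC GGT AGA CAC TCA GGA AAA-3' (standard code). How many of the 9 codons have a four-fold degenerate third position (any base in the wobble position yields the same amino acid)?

5

Codon 1 GCA (Ala): third position 4-fold.
Codon 2 CTG (Leu): third position 4-fold.
Codon 3 GAC (Asp): third position 2-fold.
Codon 4 GGT (Gly): third position 4-fold.
Codon 5 AGA (Arg): third position 2-fold.
Codon 6 CAC (His): third position 2-fold.
Codon 7 TCA (Ser): third position 4-fold.
Codon 8 GGA (Gly): third position 4-fold.
Codon 9 AAA (Lys): third position 2-fold.
Four-fold degenerate third positions: 5.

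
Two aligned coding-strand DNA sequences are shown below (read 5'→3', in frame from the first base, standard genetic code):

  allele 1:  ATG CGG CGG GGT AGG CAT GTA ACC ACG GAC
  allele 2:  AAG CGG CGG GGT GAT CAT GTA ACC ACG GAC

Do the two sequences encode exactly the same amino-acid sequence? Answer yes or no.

Codon 1: ATG Met / AAG Lys — nonsynonymous.
Codon 2: CGG Arg / CGG Arg — identical.
Codon 3: CGG Arg / CGG Arg — identical.
Codon 4: GGT Gly / GGT Gly — identical.
Codon 5: AGG Arg / GAT Asp — nonsynonymous.
Codon 6: CAT His / CAT His — identical.
Codon 7: GTA Val / GTA Val — identical.
Codon 8: ACC Thr / ACC Thr — identical.
Codon 9: ACG Thr / ACG Thr — identical.
Codon 10: GAC Asp / GAC Asp — identical.
Nonsynonymous differences: 2 → different protein.

no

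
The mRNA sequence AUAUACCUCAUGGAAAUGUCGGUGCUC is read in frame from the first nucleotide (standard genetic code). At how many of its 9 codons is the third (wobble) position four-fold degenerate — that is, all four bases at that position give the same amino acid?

Codon 1 AUA (Ile): third position 3-fold.
Codon 2 UAC (Tyr): third position 2-fold.
Codon 3 CUC (Leu): third position 4-fold.
Codon 4 AUG (Met): third position 1-fold.
Codon 5 GAA (Glu): third position 2-fold.
Codon 6 AUG (Met): third position 1-fold.
Codon 7 UCG (Ser): third position 4-fold.
Codon 8 GUG (Val): third position 4-fold.
Codon 9 CUC (Leu): third position 4-fold.
Four-fold degenerate third positions: 4.

4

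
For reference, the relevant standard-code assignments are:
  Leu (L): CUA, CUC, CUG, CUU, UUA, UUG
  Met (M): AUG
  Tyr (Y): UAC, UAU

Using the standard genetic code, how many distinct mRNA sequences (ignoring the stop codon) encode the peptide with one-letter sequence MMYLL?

Met: 1 codon.
Met: 1 codon.
Tyr: 2 codons.
Leu: 6 codons.
Leu: 6 codons.
1 × 1 × 2 × 6 × 6 = 72.

72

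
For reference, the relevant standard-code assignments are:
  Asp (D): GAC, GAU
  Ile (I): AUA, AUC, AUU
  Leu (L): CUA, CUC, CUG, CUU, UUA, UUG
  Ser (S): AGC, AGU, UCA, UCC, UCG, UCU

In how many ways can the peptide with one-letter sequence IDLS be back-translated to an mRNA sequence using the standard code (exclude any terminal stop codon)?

Ile: 3 codons.
Asp: 2 codons.
Leu: 6 codons.
Ser: 6 codons.
3 × 2 × 6 × 6 = 216.

216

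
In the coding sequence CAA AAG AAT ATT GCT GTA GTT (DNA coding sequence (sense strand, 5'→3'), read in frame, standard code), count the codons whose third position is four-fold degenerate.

Codon 1 CAA (Gln): third position 2-fold.
Codon 2 AAG (Lys): third position 2-fold.
Codon 3 AAT (Asn): third position 2-fold.
Codon 4 ATT (Ile): third position 3-fold.
Codon 5 GCT (Ala): third position 4-fold.
Codon 6 GTA (Val): third position 4-fold.
Codon 7 GTT (Val): third position 4-fold.
Four-fold degenerate third positions: 3.

3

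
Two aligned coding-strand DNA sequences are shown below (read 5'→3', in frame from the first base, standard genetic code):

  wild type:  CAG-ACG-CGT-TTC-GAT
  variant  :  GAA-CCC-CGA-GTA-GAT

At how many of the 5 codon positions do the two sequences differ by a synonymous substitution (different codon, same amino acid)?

Codon 1: CAG Gln / GAA Glu — nonsynonymous.
Codon 2: ACG Thr / CCC Pro — nonsynonymous.
Codon 3: CGT Arg / CGA Arg — synonymous.
Codon 4: TTC Phe / GTA Val — nonsynonymous.
Codon 5: GAT Asp / GAT Asp — identical.
Synonymous differences: 1.

1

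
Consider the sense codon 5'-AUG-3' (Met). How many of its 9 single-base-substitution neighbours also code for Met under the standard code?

Position 1: none → 0 synonymous.
Position 2: none → 0 synonymous.
Position 3: none → 0 synonymous.
Total: 0 + 0 + 0 = 0.

0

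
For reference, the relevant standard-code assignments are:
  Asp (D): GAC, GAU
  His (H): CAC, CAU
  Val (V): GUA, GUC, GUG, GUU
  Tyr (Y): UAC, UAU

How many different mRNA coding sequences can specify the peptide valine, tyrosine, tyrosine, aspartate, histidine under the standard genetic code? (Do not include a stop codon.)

64

Val: 4 codons.
Tyr: 2 codons.
Tyr: 2 codons.
Asp: 2 codons.
His: 2 codons.
4 × 2 × 2 × 2 × 2 = 64.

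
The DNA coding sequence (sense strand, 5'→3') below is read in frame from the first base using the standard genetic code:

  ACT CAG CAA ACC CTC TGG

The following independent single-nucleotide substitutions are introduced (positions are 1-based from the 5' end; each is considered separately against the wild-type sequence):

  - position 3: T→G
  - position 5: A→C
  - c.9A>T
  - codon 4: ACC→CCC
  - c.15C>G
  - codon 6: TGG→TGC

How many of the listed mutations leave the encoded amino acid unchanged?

2

Codon 1: ACT (Thr) → ACG (Thr) — synonymous.
Codon 2: CAG (Gln) → CCG (Pro) — missense.
Codon 3: CAA (Gln) → CAT (His) — missense.
Codon 4: ACC (Thr) → CCC (Pro) — missense.
Codon 5: CTC (Leu) → CTG (Leu) — synonymous.
Codon 6: TGG (Trp) → TGC (Cys) — missense.
Synonymous: 2 of 6.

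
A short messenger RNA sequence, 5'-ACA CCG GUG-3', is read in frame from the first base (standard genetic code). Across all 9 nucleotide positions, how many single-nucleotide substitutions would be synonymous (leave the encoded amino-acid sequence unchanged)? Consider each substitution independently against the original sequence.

9

Codon 1 (ACA, Thr): 3 synonymous substitutions.
Codon 2 (CCG, Pro): 3 synonymous substitutions.
Codon 3 (GUG, Val): 3 synonymous substitutions.
Total: 3 + 3 + 3 = 9.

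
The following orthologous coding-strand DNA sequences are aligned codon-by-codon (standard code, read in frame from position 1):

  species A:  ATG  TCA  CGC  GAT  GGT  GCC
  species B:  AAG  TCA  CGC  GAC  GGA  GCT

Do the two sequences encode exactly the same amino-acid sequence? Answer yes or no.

Codon 1: ATG Met / AAG Lys — nonsynonymous.
Codon 2: TCA Ser / TCA Ser — identical.
Codon 3: CGC Arg / CGC Arg — identical.
Codon 4: GAT Asp / GAC Asp — synonymous.
Codon 5: GGT Gly / GGA Gly — synonymous.
Codon 6: GCC Ala / GCT Ala — synonymous.
Nonsynonymous differences: 1 → different protein.

no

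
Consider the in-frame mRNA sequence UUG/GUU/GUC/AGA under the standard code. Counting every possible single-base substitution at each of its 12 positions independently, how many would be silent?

10

Codon 1 (UUG, Leu): 2 synonymous substitutions.
Codon 2 (GUU, Val): 3 synonymous substitutions.
Codon 3 (GUC, Val): 3 synonymous substitutions.
Codon 4 (AGA, Arg): 2 synonymous substitutions.
Total: 2 + 3 + 3 + 2 = 10.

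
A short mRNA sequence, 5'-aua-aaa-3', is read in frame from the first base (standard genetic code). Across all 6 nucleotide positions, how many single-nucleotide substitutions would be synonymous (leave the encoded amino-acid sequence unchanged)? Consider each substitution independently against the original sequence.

3

Codon 1 (AUA, Ile): 2 synonymous substitutions.
Codon 2 (AAA, Lys): 1 synonymous substitution.
Total: 2 + 1 = 3.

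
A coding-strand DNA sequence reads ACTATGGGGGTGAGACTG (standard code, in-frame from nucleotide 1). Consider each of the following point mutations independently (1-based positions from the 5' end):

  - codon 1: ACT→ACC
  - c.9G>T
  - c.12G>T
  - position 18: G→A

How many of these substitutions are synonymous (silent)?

Codon 1: ACT (Thr) → ACC (Thr) — synonymous.
Codon 3: GGG (Gly) → GGT (Gly) — synonymous.
Codon 4: GTG (Val) → GTT (Val) — synonymous.
Codon 6: CTG (Leu) → CTA (Leu) — synonymous.
Synonymous: 4 of 4.

4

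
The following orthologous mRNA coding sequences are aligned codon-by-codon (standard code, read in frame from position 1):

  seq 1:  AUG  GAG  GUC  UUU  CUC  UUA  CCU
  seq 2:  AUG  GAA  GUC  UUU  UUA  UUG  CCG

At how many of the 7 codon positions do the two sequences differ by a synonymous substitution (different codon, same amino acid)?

Codon 1: AUG Met / AUG Met — identical.
Codon 2: GAG Glu / GAA Glu — synonymous.
Codon 3: GUC Val / GUC Val — identical.
Codon 4: UUU Phe / UUU Phe — identical.
Codon 5: CUC Leu / UUA Leu — synonymous.
Codon 6: UUA Leu / UUG Leu — synonymous.
Codon 7: CCU Pro / CCG Pro — synonymous.
Synonymous differences: 4.

4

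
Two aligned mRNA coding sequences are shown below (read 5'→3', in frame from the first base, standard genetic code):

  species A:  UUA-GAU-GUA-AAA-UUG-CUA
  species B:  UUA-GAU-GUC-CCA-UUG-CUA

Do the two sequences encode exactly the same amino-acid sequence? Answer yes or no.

Codon 1: UUA Leu / UUA Leu — identical.
Codon 2: GAU Asp / GAU Asp — identical.
Codon 3: GUA Val / GUC Val — synonymous.
Codon 4: AAA Lys / CCA Pro — nonsynonymous.
Codon 5: UUG Leu / UUG Leu — identical.
Codon 6: CUA Leu / CUA Leu — identical.
Nonsynonymous differences: 1 → different protein.

no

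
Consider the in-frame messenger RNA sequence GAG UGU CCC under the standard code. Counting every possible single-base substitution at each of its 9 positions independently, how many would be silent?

5

Codon 1 (GAG, Glu): 1 synonymous substitution.
Codon 2 (UGU, Cys): 1 synonymous substitution.
Codon 3 (CCC, Pro): 3 synonymous substitutions.
Total: 1 + 1 + 3 = 5.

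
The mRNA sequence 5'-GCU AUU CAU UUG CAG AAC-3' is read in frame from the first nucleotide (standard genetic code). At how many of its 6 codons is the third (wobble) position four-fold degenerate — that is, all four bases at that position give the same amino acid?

Codon 1 GCU (Ala): third position 4-fold.
Codon 2 AUU (Ile): third position 3-fold.
Codon 3 CAU (His): third position 2-fold.
Codon 4 UUG (Leu): third position 2-fold.
Codon 5 CAG (Gln): third position 2-fold.
Codon 6 AAC (Asn): third position 2-fold.
Four-fold degenerate third positions: 1.

1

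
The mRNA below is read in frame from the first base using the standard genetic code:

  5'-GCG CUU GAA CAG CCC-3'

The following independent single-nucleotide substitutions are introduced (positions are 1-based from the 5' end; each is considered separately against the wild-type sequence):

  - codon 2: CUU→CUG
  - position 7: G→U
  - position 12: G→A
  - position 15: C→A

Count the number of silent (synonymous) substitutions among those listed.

3

Codon 2: CUU (Leu) → CUG (Leu) — synonymous.
Codon 3: GAA (Glu) → UAA (Stop) — nonsense.
Codon 4: CAG (Gln) → CAA (Gln) — synonymous.
Codon 5: CCC (Pro) → CCA (Pro) — synonymous.
Synonymous: 3 of 4.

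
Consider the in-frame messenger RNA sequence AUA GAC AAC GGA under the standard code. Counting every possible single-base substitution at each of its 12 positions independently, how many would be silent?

7

Codon 1 (AUA, Ile): 2 synonymous substitutions.
Codon 2 (GAC, Asp): 1 synonymous substitution.
Codon 3 (AAC, Asn): 1 synonymous substitution.
Codon 4 (GGA, Gly): 3 synonymous substitutions.
Total: 2 + 1 + 1 + 3 = 7.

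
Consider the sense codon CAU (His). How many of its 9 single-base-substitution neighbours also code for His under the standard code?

1

Position 1: none → 0 synonymous.
Position 2: none → 0 synonymous.
Position 3: CAC → 1 synonymous.
Total: 0 + 0 + 1 = 1.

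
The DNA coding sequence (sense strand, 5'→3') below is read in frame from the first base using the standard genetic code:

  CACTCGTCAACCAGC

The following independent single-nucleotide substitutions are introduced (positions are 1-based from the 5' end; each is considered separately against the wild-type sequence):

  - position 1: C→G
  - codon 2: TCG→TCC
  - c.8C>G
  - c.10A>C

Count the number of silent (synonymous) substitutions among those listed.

1

Codon 1: CAC (His) → GAC (Asp) — missense.
Codon 2: TCG (Ser) → TCC (Ser) — synonymous.
Codon 3: TCA (Ser) → TGA (Stop) — nonsense.
Codon 4: ACC (Thr) → CCC (Pro) — missense.
Synonymous: 1 of 4.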